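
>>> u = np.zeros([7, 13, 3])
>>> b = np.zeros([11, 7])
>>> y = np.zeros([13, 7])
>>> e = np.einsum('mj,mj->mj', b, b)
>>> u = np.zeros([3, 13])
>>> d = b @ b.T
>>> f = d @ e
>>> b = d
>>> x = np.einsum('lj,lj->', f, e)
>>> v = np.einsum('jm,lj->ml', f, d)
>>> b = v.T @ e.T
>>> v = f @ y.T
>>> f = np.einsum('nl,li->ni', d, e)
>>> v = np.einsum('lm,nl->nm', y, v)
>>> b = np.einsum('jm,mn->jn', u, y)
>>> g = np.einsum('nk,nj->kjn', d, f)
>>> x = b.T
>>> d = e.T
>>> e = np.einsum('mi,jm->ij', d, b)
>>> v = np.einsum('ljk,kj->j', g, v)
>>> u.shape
(3, 13)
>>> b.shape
(3, 7)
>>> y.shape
(13, 7)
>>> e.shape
(11, 3)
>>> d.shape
(7, 11)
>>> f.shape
(11, 7)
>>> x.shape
(7, 3)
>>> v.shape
(7,)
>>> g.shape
(11, 7, 11)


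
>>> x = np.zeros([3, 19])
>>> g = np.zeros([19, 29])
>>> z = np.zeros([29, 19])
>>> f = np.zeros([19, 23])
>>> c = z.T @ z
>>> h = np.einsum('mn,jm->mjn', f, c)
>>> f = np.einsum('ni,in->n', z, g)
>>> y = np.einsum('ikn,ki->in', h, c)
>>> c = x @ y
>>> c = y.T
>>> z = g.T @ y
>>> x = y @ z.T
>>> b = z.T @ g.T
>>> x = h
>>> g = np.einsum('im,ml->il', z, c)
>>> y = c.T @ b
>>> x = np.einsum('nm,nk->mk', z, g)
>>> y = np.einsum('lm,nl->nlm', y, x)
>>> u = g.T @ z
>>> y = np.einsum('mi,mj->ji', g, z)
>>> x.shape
(23, 19)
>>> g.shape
(29, 19)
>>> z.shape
(29, 23)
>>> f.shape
(29,)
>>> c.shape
(23, 19)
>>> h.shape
(19, 19, 23)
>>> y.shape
(23, 19)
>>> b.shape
(23, 19)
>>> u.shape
(19, 23)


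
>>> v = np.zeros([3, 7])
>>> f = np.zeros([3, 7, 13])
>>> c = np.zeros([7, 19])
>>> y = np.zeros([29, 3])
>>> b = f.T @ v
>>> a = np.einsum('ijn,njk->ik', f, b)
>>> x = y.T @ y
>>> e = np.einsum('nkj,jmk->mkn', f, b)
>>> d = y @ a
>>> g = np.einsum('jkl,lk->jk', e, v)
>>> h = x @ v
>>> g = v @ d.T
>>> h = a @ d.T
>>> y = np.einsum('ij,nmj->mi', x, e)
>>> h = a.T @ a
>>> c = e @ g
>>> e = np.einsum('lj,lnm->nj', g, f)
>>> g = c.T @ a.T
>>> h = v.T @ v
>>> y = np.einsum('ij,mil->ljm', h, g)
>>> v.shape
(3, 7)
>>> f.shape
(3, 7, 13)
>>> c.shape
(7, 7, 29)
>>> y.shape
(3, 7, 29)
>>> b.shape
(13, 7, 7)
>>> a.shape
(3, 7)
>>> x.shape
(3, 3)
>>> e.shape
(7, 29)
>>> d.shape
(29, 7)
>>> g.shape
(29, 7, 3)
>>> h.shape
(7, 7)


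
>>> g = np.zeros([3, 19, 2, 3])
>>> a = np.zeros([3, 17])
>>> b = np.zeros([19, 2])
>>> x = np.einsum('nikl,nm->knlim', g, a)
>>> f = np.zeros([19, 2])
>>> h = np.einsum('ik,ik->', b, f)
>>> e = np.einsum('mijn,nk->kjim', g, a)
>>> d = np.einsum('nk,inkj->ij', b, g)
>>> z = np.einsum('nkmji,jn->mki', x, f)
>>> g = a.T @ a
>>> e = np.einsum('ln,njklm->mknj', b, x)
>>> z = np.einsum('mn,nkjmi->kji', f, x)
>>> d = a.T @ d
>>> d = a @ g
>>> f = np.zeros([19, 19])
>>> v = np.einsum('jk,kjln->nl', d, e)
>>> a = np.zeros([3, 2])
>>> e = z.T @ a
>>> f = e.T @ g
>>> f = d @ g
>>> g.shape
(17, 17)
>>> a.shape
(3, 2)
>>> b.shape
(19, 2)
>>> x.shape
(2, 3, 3, 19, 17)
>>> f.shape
(3, 17)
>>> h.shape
()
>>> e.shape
(17, 3, 2)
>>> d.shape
(3, 17)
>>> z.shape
(3, 3, 17)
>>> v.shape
(3, 2)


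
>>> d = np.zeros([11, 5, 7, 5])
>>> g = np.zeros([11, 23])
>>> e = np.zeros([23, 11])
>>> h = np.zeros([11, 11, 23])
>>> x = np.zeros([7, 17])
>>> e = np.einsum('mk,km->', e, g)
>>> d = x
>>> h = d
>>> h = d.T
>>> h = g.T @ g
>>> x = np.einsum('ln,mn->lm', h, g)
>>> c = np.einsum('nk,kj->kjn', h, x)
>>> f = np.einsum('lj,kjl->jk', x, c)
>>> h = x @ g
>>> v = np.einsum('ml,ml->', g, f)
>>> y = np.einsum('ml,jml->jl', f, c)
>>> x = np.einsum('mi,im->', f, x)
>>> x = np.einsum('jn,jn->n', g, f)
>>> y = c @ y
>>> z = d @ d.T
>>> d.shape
(7, 17)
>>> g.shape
(11, 23)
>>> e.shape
()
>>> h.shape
(23, 23)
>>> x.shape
(23,)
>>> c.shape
(23, 11, 23)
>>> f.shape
(11, 23)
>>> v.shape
()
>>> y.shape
(23, 11, 23)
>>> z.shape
(7, 7)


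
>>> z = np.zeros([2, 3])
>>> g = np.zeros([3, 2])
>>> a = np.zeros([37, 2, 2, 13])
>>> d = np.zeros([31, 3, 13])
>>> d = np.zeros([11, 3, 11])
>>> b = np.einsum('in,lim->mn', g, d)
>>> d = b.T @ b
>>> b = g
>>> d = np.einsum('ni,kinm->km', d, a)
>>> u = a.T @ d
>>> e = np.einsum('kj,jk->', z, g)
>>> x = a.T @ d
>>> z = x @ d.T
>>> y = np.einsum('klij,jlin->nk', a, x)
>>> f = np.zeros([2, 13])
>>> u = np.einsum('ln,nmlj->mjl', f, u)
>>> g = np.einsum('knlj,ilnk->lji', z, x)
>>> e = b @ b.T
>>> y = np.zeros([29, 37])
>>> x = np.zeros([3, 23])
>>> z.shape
(13, 2, 2, 37)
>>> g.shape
(2, 37, 13)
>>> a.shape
(37, 2, 2, 13)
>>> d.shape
(37, 13)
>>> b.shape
(3, 2)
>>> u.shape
(2, 13, 2)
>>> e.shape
(3, 3)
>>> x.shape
(3, 23)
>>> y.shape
(29, 37)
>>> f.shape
(2, 13)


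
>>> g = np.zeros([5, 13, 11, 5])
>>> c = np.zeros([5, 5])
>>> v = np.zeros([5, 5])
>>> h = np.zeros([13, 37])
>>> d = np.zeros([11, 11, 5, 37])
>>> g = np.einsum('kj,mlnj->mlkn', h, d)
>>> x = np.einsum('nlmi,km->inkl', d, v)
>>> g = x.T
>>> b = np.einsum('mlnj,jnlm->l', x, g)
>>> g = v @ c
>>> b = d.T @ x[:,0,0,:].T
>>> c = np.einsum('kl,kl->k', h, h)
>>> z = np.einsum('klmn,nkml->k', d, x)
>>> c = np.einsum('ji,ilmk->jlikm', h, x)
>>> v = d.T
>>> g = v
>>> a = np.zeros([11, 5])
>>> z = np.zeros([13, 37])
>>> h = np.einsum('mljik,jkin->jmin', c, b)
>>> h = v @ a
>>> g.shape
(37, 5, 11, 11)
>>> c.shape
(13, 11, 37, 11, 5)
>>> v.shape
(37, 5, 11, 11)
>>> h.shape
(37, 5, 11, 5)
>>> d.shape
(11, 11, 5, 37)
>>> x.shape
(37, 11, 5, 11)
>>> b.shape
(37, 5, 11, 37)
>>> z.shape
(13, 37)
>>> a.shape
(11, 5)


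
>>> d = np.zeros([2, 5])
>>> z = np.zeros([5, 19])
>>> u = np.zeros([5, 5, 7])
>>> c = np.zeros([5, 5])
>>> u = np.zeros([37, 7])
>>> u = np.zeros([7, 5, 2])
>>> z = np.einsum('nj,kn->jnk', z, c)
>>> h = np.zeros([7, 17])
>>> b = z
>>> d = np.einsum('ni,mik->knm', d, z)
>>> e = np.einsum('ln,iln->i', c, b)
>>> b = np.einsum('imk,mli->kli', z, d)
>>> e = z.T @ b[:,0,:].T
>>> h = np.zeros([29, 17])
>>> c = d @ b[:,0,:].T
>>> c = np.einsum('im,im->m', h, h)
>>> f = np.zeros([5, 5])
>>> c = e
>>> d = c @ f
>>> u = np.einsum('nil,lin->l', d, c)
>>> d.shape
(5, 5, 5)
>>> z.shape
(19, 5, 5)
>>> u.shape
(5,)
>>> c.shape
(5, 5, 5)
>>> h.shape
(29, 17)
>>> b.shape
(5, 2, 19)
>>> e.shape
(5, 5, 5)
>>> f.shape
(5, 5)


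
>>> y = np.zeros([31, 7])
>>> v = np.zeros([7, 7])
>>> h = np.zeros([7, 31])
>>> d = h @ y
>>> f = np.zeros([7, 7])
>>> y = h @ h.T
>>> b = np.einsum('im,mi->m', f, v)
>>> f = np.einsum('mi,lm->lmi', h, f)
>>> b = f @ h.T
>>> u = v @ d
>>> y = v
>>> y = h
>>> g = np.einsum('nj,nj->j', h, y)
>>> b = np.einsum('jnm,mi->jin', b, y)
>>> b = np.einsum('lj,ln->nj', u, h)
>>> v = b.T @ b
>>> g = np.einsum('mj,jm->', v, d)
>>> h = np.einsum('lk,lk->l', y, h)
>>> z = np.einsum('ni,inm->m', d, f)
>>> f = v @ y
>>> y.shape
(7, 31)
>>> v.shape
(7, 7)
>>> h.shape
(7,)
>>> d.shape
(7, 7)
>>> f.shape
(7, 31)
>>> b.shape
(31, 7)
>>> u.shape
(7, 7)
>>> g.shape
()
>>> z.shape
(31,)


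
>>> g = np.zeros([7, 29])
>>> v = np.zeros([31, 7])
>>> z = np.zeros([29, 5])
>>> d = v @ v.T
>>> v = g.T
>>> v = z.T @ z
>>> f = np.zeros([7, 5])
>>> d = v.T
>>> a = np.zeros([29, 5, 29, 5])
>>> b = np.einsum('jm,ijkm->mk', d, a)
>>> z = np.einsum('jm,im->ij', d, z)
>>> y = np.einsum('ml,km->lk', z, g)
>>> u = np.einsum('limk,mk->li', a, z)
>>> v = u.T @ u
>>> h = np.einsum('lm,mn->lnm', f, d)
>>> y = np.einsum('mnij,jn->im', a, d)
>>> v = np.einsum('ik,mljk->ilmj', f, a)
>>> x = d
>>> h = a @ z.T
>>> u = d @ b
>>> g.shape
(7, 29)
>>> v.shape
(7, 5, 29, 29)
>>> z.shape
(29, 5)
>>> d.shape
(5, 5)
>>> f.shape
(7, 5)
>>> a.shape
(29, 5, 29, 5)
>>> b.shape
(5, 29)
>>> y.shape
(29, 29)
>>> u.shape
(5, 29)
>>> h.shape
(29, 5, 29, 29)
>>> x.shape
(5, 5)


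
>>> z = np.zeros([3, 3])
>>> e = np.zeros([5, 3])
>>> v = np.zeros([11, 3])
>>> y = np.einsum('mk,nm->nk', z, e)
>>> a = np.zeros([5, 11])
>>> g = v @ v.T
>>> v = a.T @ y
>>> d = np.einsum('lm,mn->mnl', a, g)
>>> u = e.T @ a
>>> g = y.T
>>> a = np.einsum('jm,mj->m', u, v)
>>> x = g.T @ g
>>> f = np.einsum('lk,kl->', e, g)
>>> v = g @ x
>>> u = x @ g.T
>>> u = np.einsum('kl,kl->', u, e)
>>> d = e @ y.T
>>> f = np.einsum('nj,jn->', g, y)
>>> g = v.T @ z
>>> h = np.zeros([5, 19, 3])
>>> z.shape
(3, 3)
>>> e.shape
(5, 3)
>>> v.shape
(3, 5)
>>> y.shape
(5, 3)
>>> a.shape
(11,)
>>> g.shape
(5, 3)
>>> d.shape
(5, 5)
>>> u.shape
()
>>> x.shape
(5, 5)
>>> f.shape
()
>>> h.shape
(5, 19, 3)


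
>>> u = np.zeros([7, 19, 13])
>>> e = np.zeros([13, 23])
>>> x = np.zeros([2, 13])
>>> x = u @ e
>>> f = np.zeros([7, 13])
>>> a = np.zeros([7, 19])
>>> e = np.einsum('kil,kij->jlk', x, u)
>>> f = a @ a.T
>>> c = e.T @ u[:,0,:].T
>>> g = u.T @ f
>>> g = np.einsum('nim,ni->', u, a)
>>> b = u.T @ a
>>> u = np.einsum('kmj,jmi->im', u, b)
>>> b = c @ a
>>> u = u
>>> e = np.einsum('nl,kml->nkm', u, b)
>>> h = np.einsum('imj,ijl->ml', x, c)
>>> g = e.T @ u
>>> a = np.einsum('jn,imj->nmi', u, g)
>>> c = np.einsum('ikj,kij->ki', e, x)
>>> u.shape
(19, 19)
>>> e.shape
(19, 7, 23)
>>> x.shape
(7, 19, 23)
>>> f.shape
(7, 7)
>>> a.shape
(19, 7, 23)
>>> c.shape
(7, 19)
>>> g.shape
(23, 7, 19)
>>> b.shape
(7, 23, 19)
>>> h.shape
(19, 7)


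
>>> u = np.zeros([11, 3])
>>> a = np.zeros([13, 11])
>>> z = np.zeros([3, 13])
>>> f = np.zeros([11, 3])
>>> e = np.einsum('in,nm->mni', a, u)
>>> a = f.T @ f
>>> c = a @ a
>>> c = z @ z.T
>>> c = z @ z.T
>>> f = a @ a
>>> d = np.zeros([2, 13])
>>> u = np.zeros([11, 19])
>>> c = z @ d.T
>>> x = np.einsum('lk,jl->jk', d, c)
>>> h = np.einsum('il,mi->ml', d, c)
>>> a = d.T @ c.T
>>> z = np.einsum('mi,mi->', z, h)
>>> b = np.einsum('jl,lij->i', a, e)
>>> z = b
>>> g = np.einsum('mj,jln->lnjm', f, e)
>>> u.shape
(11, 19)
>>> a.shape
(13, 3)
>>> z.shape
(11,)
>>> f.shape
(3, 3)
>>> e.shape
(3, 11, 13)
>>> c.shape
(3, 2)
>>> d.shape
(2, 13)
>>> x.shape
(3, 13)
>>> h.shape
(3, 13)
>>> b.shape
(11,)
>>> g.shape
(11, 13, 3, 3)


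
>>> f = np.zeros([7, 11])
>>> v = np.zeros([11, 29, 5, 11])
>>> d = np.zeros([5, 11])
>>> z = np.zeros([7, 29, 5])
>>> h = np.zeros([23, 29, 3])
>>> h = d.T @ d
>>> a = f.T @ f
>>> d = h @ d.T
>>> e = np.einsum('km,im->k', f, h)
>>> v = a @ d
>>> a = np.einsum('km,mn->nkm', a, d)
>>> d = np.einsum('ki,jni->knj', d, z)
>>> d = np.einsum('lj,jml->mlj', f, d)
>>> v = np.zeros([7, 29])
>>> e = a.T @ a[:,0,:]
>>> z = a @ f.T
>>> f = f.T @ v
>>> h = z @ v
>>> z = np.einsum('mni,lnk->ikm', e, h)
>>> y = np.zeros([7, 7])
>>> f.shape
(11, 29)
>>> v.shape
(7, 29)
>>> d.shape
(29, 7, 11)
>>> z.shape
(11, 29, 11)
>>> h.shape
(5, 11, 29)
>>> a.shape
(5, 11, 11)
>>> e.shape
(11, 11, 11)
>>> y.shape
(7, 7)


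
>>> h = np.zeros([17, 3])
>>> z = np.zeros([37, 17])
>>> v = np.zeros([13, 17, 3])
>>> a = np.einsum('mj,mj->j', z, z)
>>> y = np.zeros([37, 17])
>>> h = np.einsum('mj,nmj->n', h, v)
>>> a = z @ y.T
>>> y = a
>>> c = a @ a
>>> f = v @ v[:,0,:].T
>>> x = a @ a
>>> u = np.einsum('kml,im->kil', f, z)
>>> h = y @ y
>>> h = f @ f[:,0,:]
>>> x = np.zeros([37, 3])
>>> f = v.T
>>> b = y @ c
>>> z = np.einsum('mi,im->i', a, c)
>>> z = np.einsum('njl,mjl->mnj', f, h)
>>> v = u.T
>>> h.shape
(13, 17, 13)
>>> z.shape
(13, 3, 17)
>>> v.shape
(13, 37, 13)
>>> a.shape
(37, 37)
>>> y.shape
(37, 37)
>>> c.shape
(37, 37)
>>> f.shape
(3, 17, 13)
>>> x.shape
(37, 3)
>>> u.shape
(13, 37, 13)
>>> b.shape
(37, 37)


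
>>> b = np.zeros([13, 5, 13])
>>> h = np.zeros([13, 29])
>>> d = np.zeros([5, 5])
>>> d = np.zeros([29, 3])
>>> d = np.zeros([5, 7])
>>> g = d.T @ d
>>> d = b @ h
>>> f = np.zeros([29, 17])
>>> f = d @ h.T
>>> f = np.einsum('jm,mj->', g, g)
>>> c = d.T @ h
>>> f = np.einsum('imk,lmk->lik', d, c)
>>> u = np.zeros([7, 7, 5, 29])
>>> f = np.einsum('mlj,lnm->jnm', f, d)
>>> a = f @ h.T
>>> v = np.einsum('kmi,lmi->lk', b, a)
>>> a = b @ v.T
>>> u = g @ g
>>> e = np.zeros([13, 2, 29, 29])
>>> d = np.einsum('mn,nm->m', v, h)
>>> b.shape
(13, 5, 13)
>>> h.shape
(13, 29)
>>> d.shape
(29,)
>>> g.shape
(7, 7)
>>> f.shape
(29, 5, 29)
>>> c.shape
(29, 5, 29)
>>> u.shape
(7, 7)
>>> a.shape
(13, 5, 29)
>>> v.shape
(29, 13)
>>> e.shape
(13, 2, 29, 29)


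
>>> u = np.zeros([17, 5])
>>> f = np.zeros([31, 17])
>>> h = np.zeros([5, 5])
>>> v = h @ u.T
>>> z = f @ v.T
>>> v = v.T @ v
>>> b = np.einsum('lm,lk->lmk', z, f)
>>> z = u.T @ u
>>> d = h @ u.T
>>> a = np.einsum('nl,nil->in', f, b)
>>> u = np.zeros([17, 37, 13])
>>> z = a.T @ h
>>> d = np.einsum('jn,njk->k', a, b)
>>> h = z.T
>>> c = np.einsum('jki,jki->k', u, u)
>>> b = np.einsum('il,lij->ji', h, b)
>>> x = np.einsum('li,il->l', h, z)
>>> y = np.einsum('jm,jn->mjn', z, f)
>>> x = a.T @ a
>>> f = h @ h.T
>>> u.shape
(17, 37, 13)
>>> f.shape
(5, 5)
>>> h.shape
(5, 31)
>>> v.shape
(17, 17)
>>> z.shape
(31, 5)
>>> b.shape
(17, 5)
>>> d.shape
(17,)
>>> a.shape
(5, 31)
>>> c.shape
(37,)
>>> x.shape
(31, 31)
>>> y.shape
(5, 31, 17)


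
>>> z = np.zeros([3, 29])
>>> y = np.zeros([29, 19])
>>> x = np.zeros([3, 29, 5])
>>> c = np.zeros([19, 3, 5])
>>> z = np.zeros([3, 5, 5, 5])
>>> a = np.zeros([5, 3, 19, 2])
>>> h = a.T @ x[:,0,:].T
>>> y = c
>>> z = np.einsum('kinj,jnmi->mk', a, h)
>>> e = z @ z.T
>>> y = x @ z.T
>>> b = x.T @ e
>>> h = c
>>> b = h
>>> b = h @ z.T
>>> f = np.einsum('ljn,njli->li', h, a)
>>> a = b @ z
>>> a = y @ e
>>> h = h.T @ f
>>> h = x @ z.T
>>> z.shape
(3, 5)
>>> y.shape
(3, 29, 3)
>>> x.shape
(3, 29, 5)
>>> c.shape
(19, 3, 5)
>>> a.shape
(3, 29, 3)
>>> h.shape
(3, 29, 3)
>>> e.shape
(3, 3)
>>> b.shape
(19, 3, 3)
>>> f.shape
(19, 2)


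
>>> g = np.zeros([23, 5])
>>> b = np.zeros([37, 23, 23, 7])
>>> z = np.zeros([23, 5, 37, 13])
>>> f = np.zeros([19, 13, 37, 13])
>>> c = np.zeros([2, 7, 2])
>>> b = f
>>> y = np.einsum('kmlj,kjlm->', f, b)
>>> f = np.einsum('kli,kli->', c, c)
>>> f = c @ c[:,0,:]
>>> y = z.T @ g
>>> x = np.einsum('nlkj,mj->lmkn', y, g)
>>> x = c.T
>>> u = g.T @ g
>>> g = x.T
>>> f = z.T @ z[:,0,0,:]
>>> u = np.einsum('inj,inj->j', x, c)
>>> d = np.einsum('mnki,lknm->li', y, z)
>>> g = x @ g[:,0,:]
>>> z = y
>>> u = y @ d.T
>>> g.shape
(2, 7, 2)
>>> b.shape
(19, 13, 37, 13)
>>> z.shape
(13, 37, 5, 5)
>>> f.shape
(13, 37, 5, 13)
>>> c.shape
(2, 7, 2)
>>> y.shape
(13, 37, 5, 5)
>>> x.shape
(2, 7, 2)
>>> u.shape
(13, 37, 5, 23)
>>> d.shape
(23, 5)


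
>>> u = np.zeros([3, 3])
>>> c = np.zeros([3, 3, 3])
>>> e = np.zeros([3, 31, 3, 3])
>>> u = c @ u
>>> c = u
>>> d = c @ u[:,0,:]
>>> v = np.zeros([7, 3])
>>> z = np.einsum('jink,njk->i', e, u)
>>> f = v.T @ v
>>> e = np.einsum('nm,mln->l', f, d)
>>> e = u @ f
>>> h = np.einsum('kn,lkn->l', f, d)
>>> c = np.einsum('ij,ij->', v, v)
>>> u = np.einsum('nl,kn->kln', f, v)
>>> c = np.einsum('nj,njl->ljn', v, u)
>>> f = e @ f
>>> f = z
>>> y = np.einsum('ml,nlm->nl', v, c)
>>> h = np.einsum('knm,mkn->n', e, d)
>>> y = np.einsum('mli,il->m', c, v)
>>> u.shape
(7, 3, 3)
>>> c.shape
(3, 3, 7)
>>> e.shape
(3, 3, 3)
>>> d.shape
(3, 3, 3)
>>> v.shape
(7, 3)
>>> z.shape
(31,)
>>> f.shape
(31,)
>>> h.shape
(3,)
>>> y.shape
(3,)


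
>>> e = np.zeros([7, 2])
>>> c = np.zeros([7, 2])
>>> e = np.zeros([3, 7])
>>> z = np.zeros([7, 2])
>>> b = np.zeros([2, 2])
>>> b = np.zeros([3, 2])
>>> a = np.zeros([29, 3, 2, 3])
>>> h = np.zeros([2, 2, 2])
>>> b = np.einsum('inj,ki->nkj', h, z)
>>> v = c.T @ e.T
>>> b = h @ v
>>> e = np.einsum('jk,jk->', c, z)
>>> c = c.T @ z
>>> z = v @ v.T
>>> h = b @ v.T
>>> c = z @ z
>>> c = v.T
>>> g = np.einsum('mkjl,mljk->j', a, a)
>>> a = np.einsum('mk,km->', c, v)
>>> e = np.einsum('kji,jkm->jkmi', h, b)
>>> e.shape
(2, 2, 3, 2)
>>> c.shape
(3, 2)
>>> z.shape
(2, 2)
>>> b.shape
(2, 2, 3)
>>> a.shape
()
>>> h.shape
(2, 2, 2)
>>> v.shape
(2, 3)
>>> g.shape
(2,)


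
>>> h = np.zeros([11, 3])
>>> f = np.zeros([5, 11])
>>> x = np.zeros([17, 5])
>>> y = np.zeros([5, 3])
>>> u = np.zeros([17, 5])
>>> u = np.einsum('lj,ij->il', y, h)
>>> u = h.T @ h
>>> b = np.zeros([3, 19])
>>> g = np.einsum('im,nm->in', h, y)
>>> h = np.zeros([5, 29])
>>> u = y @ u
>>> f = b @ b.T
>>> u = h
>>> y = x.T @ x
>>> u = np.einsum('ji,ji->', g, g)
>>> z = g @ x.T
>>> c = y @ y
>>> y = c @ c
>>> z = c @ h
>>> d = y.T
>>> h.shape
(5, 29)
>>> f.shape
(3, 3)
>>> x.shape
(17, 5)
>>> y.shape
(5, 5)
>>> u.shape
()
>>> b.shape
(3, 19)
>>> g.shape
(11, 5)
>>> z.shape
(5, 29)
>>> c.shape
(5, 5)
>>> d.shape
(5, 5)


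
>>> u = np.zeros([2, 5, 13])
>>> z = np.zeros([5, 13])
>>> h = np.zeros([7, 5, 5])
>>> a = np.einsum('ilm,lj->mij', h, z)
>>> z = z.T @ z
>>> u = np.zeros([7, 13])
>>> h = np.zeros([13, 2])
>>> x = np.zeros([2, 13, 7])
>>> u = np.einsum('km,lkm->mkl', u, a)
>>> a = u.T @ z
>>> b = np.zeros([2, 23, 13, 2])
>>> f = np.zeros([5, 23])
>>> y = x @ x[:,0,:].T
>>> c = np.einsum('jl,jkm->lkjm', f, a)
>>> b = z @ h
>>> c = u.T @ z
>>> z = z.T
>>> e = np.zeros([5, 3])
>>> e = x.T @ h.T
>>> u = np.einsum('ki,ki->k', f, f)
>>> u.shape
(5,)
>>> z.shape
(13, 13)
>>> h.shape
(13, 2)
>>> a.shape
(5, 7, 13)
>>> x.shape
(2, 13, 7)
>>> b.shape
(13, 2)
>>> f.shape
(5, 23)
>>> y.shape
(2, 13, 2)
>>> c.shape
(5, 7, 13)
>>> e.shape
(7, 13, 13)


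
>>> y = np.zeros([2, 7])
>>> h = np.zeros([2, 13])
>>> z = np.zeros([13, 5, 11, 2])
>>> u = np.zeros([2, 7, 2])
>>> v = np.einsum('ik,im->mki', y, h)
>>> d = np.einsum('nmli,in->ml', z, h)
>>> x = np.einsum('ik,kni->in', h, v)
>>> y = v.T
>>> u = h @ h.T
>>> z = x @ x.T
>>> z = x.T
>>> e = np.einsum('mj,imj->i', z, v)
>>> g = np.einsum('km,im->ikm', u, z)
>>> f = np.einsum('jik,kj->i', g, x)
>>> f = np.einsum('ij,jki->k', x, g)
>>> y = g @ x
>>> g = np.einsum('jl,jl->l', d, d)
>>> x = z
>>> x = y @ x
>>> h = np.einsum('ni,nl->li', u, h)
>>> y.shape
(7, 2, 7)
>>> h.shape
(13, 2)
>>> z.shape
(7, 2)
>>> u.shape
(2, 2)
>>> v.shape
(13, 7, 2)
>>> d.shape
(5, 11)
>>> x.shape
(7, 2, 2)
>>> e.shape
(13,)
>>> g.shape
(11,)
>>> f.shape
(2,)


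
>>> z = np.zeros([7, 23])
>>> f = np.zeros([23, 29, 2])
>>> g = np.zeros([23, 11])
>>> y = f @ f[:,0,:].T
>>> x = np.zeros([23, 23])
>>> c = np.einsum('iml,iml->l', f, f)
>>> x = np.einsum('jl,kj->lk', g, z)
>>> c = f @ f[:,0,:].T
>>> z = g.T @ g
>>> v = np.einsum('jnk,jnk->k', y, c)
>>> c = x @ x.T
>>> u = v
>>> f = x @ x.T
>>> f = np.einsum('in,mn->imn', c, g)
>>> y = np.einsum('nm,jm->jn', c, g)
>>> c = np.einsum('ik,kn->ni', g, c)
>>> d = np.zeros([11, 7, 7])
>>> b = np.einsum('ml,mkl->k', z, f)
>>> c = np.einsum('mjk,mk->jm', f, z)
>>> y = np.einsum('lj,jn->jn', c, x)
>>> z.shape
(11, 11)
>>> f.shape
(11, 23, 11)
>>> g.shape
(23, 11)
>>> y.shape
(11, 7)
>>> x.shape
(11, 7)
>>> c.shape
(23, 11)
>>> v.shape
(23,)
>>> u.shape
(23,)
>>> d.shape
(11, 7, 7)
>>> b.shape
(23,)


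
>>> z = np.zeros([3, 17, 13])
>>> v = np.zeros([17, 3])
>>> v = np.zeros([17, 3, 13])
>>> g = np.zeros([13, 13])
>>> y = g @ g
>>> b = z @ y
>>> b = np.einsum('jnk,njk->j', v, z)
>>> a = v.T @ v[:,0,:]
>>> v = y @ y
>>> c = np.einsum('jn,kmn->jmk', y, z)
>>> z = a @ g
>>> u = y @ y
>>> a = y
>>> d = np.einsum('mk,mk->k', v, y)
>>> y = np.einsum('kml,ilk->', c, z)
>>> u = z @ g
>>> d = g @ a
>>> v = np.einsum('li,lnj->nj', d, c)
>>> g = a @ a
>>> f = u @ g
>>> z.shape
(13, 3, 13)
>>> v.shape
(17, 3)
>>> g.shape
(13, 13)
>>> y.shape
()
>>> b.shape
(17,)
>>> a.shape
(13, 13)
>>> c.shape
(13, 17, 3)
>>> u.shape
(13, 3, 13)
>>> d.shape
(13, 13)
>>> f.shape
(13, 3, 13)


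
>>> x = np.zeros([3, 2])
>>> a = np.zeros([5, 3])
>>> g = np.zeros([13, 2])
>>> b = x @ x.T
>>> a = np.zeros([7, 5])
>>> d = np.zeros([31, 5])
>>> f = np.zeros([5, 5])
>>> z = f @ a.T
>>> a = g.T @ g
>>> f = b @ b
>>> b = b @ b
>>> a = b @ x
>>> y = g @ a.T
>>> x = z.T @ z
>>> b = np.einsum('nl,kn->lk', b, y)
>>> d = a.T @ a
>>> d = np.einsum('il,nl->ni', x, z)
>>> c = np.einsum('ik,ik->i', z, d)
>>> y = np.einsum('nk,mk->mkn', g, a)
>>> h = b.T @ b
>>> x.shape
(7, 7)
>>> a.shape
(3, 2)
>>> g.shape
(13, 2)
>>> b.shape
(3, 13)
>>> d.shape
(5, 7)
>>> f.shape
(3, 3)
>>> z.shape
(5, 7)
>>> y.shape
(3, 2, 13)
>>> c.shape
(5,)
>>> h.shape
(13, 13)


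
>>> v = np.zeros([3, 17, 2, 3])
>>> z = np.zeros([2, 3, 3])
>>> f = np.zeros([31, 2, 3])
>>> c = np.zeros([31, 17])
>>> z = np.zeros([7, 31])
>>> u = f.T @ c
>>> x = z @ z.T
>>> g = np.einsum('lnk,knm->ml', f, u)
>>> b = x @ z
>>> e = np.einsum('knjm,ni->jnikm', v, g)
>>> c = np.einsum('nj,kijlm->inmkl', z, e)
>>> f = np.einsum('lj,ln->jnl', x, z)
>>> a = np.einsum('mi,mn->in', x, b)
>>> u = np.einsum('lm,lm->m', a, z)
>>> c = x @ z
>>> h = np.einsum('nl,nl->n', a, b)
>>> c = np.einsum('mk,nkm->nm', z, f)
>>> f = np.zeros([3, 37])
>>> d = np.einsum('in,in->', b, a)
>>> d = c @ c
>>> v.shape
(3, 17, 2, 3)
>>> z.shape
(7, 31)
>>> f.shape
(3, 37)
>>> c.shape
(7, 7)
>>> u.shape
(31,)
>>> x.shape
(7, 7)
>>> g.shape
(17, 31)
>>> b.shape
(7, 31)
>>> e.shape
(2, 17, 31, 3, 3)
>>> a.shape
(7, 31)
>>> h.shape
(7,)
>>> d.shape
(7, 7)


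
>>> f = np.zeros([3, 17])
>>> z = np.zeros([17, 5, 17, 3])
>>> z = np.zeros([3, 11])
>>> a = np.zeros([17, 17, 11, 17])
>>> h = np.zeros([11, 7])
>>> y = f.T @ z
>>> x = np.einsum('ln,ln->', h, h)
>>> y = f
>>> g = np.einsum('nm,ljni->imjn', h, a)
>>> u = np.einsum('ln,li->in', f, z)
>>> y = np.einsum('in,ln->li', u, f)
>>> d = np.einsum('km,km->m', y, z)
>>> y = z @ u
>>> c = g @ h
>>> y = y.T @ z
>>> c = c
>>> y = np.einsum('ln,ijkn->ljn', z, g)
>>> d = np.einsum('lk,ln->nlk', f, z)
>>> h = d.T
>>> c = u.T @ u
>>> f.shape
(3, 17)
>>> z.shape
(3, 11)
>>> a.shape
(17, 17, 11, 17)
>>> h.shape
(17, 3, 11)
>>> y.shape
(3, 7, 11)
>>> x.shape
()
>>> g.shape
(17, 7, 17, 11)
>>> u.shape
(11, 17)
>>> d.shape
(11, 3, 17)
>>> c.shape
(17, 17)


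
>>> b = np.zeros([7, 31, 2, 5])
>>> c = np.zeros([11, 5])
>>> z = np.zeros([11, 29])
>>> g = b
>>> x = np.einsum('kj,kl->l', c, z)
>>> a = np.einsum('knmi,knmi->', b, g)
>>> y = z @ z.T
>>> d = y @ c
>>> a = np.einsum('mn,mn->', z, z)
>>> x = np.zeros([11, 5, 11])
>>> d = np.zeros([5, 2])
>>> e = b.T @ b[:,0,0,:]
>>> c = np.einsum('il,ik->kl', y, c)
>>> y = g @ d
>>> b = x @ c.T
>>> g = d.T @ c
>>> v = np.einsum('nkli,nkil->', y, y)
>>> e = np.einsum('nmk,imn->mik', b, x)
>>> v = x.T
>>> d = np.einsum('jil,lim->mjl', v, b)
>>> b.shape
(11, 5, 5)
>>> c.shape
(5, 11)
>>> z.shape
(11, 29)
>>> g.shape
(2, 11)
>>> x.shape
(11, 5, 11)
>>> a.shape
()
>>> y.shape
(7, 31, 2, 2)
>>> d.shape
(5, 11, 11)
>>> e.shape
(5, 11, 5)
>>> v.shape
(11, 5, 11)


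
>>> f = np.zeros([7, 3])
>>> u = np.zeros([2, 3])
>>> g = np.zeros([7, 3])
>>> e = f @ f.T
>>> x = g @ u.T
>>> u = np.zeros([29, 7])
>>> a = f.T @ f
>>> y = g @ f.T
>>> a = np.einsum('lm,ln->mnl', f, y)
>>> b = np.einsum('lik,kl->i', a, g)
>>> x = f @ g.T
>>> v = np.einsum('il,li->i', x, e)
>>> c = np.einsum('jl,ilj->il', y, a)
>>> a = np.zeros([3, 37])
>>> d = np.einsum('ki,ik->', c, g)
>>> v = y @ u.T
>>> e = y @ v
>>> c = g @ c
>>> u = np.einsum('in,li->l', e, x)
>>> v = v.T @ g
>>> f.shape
(7, 3)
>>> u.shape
(7,)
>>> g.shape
(7, 3)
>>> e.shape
(7, 29)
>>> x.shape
(7, 7)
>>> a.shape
(3, 37)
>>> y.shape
(7, 7)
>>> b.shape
(7,)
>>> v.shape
(29, 3)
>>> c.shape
(7, 7)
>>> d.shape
()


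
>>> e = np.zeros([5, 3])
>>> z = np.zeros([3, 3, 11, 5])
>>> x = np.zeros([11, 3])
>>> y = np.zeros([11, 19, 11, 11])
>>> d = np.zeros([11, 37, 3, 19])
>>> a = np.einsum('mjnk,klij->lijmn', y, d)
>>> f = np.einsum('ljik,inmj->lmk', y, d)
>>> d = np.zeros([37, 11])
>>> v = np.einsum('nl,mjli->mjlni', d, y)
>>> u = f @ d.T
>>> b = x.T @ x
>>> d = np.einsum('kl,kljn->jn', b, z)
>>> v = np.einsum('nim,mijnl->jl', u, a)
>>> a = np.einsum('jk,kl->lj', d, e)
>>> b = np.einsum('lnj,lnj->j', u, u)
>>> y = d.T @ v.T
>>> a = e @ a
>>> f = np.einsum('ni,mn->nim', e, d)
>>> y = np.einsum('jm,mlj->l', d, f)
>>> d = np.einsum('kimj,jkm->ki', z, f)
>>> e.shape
(5, 3)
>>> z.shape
(3, 3, 11, 5)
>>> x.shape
(11, 3)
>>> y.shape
(3,)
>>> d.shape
(3, 3)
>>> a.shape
(5, 11)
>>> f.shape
(5, 3, 11)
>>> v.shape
(19, 11)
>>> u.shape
(11, 3, 37)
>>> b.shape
(37,)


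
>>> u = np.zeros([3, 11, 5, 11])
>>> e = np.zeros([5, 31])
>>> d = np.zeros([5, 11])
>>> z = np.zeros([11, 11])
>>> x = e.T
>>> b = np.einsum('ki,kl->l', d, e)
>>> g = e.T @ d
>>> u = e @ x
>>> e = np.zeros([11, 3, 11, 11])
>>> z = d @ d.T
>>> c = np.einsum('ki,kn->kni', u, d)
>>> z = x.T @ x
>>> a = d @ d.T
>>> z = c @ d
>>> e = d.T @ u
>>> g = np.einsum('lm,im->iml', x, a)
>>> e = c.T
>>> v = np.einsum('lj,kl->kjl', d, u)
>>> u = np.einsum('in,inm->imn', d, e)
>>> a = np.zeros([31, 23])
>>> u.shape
(5, 5, 11)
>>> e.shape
(5, 11, 5)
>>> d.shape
(5, 11)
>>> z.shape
(5, 11, 11)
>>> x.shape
(31, 5)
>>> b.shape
(31,)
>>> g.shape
(5, 5, 31)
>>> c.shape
(5, 11, 5)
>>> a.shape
(31, 23)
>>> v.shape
(5, 11, 5)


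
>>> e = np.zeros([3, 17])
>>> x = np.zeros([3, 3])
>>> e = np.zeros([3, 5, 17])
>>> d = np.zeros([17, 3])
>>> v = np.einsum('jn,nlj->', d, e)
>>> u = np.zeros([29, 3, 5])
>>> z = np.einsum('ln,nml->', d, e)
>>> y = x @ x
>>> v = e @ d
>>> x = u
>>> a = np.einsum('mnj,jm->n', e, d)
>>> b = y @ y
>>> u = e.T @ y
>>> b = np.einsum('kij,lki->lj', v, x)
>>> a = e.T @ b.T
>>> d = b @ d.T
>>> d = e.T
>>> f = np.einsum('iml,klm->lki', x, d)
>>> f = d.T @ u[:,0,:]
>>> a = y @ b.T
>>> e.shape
(3, 5, 17)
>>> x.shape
(29, 3, 5)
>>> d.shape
(17, 5, 3)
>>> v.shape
(3, 5, 3)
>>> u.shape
(17, 5, 3)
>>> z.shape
()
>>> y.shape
(3, 3)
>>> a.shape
(3, 29)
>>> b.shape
(29, 3)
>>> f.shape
(3, 5, 3)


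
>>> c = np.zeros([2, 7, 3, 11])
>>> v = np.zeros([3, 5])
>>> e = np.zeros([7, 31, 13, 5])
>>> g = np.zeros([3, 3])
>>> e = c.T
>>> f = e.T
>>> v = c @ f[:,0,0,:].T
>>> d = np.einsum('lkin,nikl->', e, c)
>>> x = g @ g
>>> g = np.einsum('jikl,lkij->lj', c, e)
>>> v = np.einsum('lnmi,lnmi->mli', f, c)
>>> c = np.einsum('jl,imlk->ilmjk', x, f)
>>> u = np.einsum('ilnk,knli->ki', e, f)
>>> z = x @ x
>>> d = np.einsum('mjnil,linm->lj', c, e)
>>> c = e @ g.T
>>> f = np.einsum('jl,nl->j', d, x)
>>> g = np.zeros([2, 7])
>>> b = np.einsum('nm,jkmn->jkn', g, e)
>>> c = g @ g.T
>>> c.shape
(2, 2)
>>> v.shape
(3, 2, 11)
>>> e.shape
(11, 3, 7, 2)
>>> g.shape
(2, 7)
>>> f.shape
(11,)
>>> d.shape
(11, 3)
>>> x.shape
(3, 3)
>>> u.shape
(2, 11)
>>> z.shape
(3, 3)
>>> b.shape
(11, 3, 2)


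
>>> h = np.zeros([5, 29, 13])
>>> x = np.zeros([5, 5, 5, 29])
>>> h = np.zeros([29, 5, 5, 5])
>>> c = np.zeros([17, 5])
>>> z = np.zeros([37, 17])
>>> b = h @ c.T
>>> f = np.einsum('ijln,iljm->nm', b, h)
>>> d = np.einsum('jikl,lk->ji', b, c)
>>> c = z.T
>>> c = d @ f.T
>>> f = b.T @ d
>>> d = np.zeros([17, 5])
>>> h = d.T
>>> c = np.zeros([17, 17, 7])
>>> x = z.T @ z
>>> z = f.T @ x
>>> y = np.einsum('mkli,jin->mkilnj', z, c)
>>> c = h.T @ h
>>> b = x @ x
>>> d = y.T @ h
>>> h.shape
(5, 17)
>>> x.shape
(17, 17)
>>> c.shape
(17, 17)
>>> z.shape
(5, 5, 5, 17)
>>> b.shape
(17, 17)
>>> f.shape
(17, 5, 5, 5)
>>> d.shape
(17, 7, 5, 17, 5, 17)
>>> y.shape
(5, 5, 17, 5, 7, 17)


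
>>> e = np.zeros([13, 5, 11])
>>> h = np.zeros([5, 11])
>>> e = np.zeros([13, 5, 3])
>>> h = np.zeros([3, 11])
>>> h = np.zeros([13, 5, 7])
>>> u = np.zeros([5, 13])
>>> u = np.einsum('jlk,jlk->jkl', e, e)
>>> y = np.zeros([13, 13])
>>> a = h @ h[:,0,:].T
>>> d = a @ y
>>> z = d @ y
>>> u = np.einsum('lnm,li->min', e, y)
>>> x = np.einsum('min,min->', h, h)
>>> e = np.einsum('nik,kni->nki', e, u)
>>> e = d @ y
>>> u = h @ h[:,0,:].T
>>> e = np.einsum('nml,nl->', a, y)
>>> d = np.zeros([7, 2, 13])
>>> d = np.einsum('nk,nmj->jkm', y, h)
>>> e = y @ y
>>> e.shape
(13, 13)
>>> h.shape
(13, 5, 7)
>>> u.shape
(13, 5, 13)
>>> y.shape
(13, 13)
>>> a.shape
(13, 5, 13)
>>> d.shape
(7, 13, 5)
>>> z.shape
(13, 5, 13)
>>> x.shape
()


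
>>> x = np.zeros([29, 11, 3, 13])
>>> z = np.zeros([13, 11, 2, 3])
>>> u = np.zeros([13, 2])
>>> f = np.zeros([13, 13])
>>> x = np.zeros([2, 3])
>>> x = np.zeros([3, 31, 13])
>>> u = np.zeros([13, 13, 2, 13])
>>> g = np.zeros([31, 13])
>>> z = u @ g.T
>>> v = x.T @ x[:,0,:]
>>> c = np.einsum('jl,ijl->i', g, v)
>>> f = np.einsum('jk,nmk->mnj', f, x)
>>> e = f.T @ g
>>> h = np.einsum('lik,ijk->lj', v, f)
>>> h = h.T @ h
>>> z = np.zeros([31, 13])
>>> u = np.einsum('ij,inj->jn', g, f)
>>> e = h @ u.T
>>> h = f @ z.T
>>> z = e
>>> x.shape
(3, 31, 13)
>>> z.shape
(3, 13)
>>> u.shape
(13, 3)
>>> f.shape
(31, 3, 13)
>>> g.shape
(31, 13)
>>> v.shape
(13, 31, 13)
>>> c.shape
(13,)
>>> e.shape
(3, 13)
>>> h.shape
(31, 3, 31)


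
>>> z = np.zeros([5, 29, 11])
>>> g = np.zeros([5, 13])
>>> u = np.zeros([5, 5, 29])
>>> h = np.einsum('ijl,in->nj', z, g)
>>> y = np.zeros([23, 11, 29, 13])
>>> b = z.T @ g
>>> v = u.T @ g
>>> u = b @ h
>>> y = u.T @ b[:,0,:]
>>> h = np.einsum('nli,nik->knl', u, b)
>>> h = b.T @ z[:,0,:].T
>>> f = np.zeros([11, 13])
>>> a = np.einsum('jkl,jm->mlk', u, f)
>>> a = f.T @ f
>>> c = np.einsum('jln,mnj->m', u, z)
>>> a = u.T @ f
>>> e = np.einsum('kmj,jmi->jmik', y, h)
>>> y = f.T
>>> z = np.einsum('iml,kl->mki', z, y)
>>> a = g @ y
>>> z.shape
(29, 13, 5)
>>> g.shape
(5, 13)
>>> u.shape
(11, 29, 29)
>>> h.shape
(13, 29, 5)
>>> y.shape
(13, 11)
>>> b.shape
(11, 29, 13)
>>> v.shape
(29, 5, 13)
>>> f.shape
(11, 13)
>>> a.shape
(5, 11)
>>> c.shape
(5,)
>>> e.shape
(13, 29, 5, 29)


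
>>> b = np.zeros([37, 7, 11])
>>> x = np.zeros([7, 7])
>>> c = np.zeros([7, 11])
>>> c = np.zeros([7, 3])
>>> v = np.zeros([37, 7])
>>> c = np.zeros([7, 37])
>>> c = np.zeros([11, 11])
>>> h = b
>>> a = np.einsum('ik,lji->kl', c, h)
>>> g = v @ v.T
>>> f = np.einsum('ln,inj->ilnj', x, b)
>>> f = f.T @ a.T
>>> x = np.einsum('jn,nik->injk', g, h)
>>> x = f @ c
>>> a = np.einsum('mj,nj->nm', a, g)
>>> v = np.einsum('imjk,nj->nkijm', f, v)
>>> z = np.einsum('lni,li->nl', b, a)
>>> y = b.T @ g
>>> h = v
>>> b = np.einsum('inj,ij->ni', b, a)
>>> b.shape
(7, 37)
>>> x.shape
(11, 7, 7, 11)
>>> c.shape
(11, 11)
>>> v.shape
(37, 11, 11, 7, 7)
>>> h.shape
(37, 11, 11, 7, 7)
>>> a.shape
(37, 11)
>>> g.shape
(37, 37)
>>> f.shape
(11, 7, 7, 11)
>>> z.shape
(7, 37)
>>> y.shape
(11, 7, 37)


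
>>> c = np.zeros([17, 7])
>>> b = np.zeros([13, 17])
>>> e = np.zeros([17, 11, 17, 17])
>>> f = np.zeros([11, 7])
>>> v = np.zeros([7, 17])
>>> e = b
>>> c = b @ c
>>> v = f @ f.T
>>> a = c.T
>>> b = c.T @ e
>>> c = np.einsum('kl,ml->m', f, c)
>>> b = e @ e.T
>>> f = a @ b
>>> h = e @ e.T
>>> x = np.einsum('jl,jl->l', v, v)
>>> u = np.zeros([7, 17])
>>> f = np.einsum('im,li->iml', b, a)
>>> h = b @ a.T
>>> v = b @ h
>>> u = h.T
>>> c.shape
(13,)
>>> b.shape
(13, 13)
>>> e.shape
(13, 17)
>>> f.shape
(13, 13, 7)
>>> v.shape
(13, 7)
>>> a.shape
(7, 13)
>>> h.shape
(13, 7)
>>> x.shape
(11,)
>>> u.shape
(7, 13)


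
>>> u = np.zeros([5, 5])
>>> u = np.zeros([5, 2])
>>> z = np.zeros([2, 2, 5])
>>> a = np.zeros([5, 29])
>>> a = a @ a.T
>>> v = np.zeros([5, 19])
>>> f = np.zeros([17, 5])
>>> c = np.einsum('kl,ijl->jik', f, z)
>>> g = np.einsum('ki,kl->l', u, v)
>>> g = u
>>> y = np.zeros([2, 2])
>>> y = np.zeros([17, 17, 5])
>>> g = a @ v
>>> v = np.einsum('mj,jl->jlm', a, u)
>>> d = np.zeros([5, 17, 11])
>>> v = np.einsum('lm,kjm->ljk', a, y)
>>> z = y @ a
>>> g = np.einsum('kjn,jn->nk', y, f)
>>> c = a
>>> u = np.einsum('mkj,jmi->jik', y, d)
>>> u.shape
(5, 11, 17)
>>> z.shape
(17, 17, 5)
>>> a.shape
(5, 5)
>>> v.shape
(5, 17, 17)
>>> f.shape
(17, 5)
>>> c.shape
(5, 5)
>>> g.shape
(5, 17)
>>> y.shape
(17, 17, 5)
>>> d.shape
(5, 17, 11)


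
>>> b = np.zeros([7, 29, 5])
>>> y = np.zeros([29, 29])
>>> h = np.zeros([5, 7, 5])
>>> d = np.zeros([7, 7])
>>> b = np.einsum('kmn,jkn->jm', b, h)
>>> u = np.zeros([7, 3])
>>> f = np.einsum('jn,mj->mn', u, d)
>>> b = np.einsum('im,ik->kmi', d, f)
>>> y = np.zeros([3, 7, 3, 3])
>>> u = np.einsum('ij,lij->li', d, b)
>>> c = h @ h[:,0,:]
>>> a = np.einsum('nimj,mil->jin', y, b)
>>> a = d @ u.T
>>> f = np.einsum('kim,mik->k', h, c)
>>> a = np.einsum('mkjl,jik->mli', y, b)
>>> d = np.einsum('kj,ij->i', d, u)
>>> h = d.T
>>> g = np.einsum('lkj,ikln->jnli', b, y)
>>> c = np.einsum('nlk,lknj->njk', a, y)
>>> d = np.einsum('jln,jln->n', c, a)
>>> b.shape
(3, 7, 7)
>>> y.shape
(3, 7, 3, 3)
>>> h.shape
(3,)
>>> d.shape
(7,)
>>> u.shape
(3, 7)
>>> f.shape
(5,)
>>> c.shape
(3, 3, 7)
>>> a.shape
(3, 3, 7)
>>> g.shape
(7, 3, 3, 3)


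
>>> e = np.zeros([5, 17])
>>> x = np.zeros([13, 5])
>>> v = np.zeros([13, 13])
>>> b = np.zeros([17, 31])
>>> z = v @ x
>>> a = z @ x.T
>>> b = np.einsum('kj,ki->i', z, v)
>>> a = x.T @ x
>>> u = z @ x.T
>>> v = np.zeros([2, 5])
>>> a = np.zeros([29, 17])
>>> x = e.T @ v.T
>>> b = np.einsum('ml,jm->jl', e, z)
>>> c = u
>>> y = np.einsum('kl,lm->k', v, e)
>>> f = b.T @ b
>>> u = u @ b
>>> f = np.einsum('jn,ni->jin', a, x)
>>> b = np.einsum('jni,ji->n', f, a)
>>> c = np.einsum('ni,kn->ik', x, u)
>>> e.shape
(5, 17)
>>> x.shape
(17, 2)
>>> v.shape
(2, 5)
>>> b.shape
(2,)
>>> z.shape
(13, 5)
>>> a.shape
(29, 17)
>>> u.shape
(13, 17)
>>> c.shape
(2, 13)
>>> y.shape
(2,)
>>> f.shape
(29, 2, 17)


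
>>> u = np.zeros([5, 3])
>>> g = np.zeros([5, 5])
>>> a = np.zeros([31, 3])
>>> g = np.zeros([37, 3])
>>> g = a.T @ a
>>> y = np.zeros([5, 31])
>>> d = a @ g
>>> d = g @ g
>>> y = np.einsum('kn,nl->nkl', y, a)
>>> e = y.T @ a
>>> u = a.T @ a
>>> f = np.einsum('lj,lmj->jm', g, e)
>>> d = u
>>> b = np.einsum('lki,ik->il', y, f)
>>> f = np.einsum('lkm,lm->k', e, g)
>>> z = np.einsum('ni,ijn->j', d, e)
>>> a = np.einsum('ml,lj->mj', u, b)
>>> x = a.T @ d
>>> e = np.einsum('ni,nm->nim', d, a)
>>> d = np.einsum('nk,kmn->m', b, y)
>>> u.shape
(3, 3)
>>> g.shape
(3, 3)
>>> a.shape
(3, 31)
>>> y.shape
(31, 5, 3)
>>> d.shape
(5,)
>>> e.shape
(3, 3, 31)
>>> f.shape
(5,)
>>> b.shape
(3, 31)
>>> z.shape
(5,)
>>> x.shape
(31, 3)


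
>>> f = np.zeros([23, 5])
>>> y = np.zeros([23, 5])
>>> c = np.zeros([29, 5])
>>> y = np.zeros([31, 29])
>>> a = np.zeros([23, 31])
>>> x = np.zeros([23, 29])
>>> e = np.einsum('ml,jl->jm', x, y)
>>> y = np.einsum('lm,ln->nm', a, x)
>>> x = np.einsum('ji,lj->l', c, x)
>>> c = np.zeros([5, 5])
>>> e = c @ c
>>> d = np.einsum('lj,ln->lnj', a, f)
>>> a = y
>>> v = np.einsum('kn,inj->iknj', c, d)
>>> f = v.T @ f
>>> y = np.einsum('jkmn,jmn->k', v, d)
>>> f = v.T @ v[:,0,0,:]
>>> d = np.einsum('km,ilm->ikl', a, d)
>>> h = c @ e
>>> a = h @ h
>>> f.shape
(31, 5, 5, 31)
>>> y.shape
(5,)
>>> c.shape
(5, 5)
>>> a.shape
(5, 5)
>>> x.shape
(23,)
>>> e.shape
(5, 5)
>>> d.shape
(23, 29, 5)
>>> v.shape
(23, 5, 5, 31)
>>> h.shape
(5, 5)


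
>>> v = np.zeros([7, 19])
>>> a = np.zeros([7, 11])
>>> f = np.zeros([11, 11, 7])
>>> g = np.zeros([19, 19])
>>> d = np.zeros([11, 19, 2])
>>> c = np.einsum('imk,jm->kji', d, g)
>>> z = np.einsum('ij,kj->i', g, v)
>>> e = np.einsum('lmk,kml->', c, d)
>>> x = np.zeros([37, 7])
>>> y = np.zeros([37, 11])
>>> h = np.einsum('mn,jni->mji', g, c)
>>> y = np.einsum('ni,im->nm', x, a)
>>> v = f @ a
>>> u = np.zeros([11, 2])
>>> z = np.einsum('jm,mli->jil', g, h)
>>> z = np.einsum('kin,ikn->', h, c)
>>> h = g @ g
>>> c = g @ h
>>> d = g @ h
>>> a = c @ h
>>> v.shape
(11, 11, 11)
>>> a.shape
(19, 19)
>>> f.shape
(11, 11, 7)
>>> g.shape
(19, 19)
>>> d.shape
(19, 19)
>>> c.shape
(19, 19)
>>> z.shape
()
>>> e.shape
()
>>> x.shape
(37, 7)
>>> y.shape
(37, 11)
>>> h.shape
(19, 19)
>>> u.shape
(11, 2)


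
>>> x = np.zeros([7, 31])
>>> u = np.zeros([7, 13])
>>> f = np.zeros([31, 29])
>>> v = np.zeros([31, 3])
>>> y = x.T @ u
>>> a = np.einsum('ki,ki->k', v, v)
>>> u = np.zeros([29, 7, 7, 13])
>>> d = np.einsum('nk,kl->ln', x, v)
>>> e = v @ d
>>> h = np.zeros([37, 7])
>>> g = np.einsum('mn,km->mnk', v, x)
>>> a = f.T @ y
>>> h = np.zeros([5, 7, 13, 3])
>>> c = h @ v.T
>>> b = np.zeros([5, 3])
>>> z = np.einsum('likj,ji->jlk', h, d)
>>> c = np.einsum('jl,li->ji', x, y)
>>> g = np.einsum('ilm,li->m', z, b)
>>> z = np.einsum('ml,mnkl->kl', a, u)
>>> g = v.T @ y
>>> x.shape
(7, 31)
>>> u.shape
(29, 7, 7, 13)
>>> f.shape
(31, 29)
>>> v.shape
(31, 3)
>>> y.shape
(31, 13)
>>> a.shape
(29, 13)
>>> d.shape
(3, 7)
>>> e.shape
(31, 7)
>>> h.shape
(5, 7, 13, 3)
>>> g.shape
(3, 13)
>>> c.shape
(7, 13)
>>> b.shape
(5, 3)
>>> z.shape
(7, 13)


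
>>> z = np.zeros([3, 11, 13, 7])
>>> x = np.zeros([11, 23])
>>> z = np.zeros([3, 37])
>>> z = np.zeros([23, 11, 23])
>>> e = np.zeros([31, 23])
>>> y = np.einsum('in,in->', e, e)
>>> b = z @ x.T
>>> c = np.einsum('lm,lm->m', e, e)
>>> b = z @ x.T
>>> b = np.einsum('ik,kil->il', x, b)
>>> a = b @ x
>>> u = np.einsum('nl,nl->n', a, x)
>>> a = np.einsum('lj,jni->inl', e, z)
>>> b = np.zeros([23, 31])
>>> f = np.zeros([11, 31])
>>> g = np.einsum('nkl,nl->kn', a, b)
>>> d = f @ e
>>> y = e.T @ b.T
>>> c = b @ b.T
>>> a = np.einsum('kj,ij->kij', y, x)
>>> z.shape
(23, 11, 23)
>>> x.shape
(11, 23)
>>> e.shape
(31, 23)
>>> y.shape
(23, 23)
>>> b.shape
(23, 31)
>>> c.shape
(23, 23)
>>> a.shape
(23, 11, 23)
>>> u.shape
(11,)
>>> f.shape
(11, 31)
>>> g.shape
(11, 23)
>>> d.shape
(11, 23)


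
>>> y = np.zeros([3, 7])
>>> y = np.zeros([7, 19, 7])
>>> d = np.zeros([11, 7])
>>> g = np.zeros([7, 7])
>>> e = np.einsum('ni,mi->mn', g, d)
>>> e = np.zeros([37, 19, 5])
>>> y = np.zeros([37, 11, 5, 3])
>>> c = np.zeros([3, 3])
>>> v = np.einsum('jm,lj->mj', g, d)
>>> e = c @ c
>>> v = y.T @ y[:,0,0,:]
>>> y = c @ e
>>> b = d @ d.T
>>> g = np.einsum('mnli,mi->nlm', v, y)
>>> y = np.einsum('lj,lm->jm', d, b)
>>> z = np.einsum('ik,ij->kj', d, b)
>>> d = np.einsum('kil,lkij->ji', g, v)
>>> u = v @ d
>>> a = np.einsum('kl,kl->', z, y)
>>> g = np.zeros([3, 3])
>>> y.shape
(7, 11)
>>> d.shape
(3, 11)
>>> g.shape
(3, 3)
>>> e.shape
(3, 3)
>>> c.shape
(3, 3)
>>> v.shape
(3, 5, 11, 3)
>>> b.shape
(11, 11)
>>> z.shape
(7, 11)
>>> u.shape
(3, 5, 11, 11)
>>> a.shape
()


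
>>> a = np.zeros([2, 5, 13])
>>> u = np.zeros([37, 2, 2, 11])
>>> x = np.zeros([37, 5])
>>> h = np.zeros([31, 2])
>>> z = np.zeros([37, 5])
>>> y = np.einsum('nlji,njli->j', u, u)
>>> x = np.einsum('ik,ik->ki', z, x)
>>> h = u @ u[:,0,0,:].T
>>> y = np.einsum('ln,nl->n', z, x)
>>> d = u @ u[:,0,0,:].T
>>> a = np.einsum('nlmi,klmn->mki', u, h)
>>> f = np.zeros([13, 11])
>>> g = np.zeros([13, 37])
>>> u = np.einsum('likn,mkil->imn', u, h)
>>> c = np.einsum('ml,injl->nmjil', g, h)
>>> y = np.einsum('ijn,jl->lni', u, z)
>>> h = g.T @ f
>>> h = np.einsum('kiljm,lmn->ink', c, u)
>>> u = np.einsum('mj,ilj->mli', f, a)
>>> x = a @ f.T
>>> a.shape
(2, 37, 11)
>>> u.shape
(13, 37, 2)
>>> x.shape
(2, 37, 13)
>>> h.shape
(13, 11, 2)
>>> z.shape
(37, 5)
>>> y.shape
(5, 11, 2)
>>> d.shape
(37, 2, 2, 37)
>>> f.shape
(13, 11)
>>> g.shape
(13, 37)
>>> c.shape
(2, 13, 2, 37, 37)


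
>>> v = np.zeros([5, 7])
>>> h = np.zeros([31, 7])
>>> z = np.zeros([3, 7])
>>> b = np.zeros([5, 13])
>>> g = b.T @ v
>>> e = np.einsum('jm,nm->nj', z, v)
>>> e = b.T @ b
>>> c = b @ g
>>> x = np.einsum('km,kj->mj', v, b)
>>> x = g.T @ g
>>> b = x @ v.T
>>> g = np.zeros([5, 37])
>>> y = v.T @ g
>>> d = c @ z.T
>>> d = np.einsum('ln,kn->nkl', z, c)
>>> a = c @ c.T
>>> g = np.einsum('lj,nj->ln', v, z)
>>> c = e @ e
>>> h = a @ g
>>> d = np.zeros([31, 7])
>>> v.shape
(5, 7)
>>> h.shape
(5, 3)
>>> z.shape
(3, 7)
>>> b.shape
(7, 5)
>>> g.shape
(5, 3)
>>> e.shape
(13, 13)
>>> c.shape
(13, 13)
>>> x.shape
(7, 7)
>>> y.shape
(7, 37)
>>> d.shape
(31, 7)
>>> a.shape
(5, 5)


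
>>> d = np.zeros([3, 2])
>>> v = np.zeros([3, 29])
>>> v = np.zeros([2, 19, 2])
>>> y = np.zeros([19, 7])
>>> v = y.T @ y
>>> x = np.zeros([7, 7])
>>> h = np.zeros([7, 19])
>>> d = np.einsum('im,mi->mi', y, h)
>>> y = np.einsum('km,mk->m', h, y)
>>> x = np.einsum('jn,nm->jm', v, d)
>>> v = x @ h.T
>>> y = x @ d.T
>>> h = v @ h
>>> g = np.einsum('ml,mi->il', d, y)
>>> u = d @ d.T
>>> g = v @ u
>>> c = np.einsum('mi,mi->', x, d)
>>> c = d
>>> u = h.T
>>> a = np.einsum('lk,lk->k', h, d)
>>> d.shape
(7, 19)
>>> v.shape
(7, 7)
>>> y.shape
(7, 7)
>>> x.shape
(7, 19)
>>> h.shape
(7, 19)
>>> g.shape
(7, 7)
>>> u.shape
(19, 7)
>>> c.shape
(7, 19)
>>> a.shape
(19,)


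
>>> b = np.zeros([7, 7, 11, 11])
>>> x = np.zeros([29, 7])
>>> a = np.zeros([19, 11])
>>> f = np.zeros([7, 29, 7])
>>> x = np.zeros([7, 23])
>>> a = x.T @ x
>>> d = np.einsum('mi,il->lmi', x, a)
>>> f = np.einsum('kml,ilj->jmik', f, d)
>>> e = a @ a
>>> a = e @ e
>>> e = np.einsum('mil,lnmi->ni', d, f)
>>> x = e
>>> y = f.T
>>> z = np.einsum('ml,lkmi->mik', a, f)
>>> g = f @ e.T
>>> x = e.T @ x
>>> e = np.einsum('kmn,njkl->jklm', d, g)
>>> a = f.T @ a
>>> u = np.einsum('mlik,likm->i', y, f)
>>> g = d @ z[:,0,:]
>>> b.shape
(7, 7, 11, 11)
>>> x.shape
(7, 7)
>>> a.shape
(7, 23, 29, 23)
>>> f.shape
(23, 29, 23, 7)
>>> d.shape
(23, 7, 23)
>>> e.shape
(29, 23, 29, 7)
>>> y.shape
(7, 23, 29, 23)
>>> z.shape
(23, 7, 29)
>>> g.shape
(23, 7, 29)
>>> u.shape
(29,)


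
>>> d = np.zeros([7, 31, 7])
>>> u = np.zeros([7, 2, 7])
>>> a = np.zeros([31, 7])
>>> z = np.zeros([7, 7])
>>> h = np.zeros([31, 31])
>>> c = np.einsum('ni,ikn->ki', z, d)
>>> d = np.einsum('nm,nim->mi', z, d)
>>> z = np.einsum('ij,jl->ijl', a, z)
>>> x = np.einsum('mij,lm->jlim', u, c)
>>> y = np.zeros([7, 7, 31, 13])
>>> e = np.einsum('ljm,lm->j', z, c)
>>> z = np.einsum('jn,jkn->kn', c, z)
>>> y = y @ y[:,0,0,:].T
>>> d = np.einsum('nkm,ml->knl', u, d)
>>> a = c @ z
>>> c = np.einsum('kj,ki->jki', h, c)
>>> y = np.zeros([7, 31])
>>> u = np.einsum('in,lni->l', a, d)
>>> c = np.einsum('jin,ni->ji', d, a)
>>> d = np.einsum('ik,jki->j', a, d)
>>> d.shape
(2,)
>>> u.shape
(2,)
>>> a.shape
(31, 7)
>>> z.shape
(7, 7)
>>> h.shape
(31, 31)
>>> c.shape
(2, 7)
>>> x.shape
(7, 31, 2, 7)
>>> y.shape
(7, 31)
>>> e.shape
(7,)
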